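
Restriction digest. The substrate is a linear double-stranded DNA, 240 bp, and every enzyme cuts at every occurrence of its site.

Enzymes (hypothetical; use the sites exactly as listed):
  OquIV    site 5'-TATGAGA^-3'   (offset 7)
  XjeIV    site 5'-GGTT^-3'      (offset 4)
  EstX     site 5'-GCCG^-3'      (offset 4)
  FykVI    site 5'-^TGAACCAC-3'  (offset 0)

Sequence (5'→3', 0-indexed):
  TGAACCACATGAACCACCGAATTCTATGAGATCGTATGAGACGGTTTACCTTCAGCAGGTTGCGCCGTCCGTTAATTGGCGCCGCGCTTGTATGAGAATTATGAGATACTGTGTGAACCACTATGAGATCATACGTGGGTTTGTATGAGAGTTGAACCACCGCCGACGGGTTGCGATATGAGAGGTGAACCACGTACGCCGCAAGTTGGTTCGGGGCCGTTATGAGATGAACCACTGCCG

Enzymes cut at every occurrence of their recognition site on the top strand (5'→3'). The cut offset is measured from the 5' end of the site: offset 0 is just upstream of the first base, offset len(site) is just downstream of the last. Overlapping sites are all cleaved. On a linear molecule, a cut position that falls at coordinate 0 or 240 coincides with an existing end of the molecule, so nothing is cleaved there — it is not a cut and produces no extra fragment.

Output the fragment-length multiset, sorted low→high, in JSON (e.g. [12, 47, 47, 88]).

Per-enzyme occurrences:
  OquIV (TATGAGA, off=7): starts [24, 34, 90, 99, 121, 143, 176, 220] → cuts [31, 41, 97, 106, 128, 150, 183, 227]
  XjeIV (GGTT, off=4): starts [42, 57, 137, 168, 207] → cuts [46, 61, 141, 172, 211]
  EstX (GCCG, off=4): starts [63, 80, 161, 197, 215, 236] → cuts [67, 84, 165, 201, 219] (position 240 is a terminus of the linear molecule — no cut)
  FykVI (TGAACCAC, off=0): starts [0, 9, 113, 152, 185, 227] → cuts [9, 113, 152, 185, 227] (position 0 is a terminus of the linear molecule — no cut)

All cut coordinates (distinct, sorted): [9, 31, 41, 46, 61, 67, 84, 97, 106, 113, 128, 141, 150, 152, 165, 172, 183, 185, 201, 211, 219, 227]

Fragment lengths:
  [0,9): 9 bp
  [9,31): 22 bp
  [31,41): 10 bp
  [41,46): 5 bp
  [46,61): 15 bp
  [61,67): 6 bp
  [67,84): 17 bp
  [84,97): 13 bp
  [97,106): 9 bp
  [106,113): 7 bp
  [113,128): 15 bp
  [128,141): 13 bp
  [141,150): 9 bp
  [150,152): 2 bp
  [152,165): 13 bp
  [165,172): 7 bp
  [172,183): 11 bp
  [183,185): 2 bp
  [185,201): 16 bp
  [201,211): 10 bp
  [211,219): 8 bp
  [219,227): 8 bp
  [227,240): 13 bp

[2,2,5,6,7,7,8,8,9,9,9,10,10,11,13,13,13,13,15,15,16,17,22]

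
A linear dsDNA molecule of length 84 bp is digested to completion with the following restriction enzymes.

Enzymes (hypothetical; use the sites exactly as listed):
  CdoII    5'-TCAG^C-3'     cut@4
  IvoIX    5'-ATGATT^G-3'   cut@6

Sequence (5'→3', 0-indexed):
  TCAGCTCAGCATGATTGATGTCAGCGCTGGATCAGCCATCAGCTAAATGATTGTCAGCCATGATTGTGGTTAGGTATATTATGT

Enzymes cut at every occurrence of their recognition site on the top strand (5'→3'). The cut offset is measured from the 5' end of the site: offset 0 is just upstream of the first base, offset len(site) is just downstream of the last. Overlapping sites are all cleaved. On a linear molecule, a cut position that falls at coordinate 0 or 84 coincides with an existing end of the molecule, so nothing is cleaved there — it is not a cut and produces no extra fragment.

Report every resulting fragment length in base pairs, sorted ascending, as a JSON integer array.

Site scan:
  CdoII TCAGC/4: at [0, 5, 20, 31, 38, 53] ⇒ [4, 9, 24, 35, 42, 57]
  IvoIX ATGATTG/6: at [10, 46, 59] ⇒ [16, 52, 65]

All cut coordinates (distinct, sorted): [4, 9, 16, 24, 35, 42, 52, 57, 65]

Fragment lengths:
  [0,4): 4 bp
  [4,9): 5 bp
  [9,16): 7 bp
  [16,24): 8 bp
  [24,35): 11 bp
  [35,42): 7 bp
  [42,52): 10 bp
  [52,57): 5 bp
  [57,65): 8 bp
  [65,84): 19 bp

[4,5,5,7,7,8,8,10,11,19]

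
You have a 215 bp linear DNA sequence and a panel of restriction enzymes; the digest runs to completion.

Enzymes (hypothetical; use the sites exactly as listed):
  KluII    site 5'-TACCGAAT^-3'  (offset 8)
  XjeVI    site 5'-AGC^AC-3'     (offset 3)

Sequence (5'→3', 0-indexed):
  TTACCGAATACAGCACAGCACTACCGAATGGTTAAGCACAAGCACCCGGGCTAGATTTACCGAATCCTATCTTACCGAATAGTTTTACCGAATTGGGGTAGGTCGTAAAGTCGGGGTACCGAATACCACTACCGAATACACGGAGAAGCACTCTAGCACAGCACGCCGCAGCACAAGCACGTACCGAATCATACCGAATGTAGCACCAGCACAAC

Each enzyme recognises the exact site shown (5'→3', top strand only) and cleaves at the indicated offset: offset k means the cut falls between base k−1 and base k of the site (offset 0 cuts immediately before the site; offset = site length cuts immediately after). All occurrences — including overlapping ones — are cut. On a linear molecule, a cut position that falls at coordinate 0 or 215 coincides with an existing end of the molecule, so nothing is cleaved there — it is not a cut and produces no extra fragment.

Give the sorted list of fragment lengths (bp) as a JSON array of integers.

Site scan:
  KluII TACCGAAT/8: at [1, 21, 57, 72, 85, 116, 129, 181, 191] ⇒ [9, 29, 65, 80, 93, 124, 137, 189, 199]
  XjeVI AGCAC/3: at [11, 16, 34, 40, 146, 154, 159, 169, 175, 201, 207] ⇒ [14, 19, 37, 43, 149, 157, 162, 172, 178, 204, 210]

Pooled cuts: [9, 14, 19, 29, 37, 43, 65, 80, 93, 124, 137, 149, 157, 162, 172, 178, 189, 199, 204, 210]

Fragment lengths:
  [0,9): 9 bp
  [9,14): 5 bp
  [14,19): 5 bp
  [19,29): 10 bp
  [29,37): 8 bp
  [37,43): 6 bp
  [43,65): 22 bp
  [65,80): 15 bp
  [80,93): 13 bp
  [93,124): 31 bp
  [124,137): 13 bp
  [137,149): 12 bp
  [149,157): 8 bp
  [157,162): 5 bp
  [162,172): 10 bp
  [172,178): 6 bp
  [178,189): 11 bp
  [189,199): 10 bp
  [199,204): 5 bp
  [204,210): 6 bp
  [210,215): 5 bp

[5,5,5,5,5,6,6,6,8,8,9,10,10,10,11,12,13,13,15,22,31]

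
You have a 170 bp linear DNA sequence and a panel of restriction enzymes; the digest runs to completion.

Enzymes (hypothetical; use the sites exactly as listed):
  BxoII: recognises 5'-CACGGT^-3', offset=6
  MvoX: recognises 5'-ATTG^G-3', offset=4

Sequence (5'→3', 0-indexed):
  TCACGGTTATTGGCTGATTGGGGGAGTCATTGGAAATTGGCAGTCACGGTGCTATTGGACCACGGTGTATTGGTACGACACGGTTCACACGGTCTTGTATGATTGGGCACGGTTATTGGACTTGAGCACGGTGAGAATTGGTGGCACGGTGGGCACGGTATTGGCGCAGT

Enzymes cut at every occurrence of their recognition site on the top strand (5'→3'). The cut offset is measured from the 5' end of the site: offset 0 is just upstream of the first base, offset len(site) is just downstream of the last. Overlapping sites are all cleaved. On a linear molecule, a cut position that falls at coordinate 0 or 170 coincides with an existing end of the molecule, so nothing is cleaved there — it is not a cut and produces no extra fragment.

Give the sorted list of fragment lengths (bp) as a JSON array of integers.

[4,5,5,6,7,7,7,7,8,8,8,9,9,9,10,11,12,12,12,14]

Site scan:
  BxoII (CACGGT, off=6): starts [1, 44, 60, 78, 87, 107, 126, 144, 153] → cuts [7, 50, 66, 84, 93, 113, 132, 150, 159]
  MvoX (ATTGG, off=4): starts [8, 16, 28, 35, 53, 68, 101, 114, 136, 159] → cuts [12, 20, 32, 39, 57, 72, 105, 118, 140, 163]

All cut coordinates (distinct, sorted): [7, 12, 20, 32, 39, 50, 57, 66, 72, 84, 93, 105, 113, 118, 132, 140, 150, 159, 163]

Fragment lengths:
  [0,7): 7 bp
  [7,12): 5 bp
  [12,20): 8 bp
  [20,32): 12 bp
  [32,39): 7 bp
  [39,50): 11 bp
  [50,57): 7 bp
  [57,66): 9 bp
  [66,72): 6 bp
  [72,84): 12 bp
  [84,93): 9 bp
  [93,105): 12 bp
  [105,113): 8 bp
  [113,118): 5 bp
  [118,132): 14 bp
  [132,140): 8 bp
  [140,150): 10 bp
  [150,159): 9 bp
  [159,163): 4 bp
  [163,170): 7 bp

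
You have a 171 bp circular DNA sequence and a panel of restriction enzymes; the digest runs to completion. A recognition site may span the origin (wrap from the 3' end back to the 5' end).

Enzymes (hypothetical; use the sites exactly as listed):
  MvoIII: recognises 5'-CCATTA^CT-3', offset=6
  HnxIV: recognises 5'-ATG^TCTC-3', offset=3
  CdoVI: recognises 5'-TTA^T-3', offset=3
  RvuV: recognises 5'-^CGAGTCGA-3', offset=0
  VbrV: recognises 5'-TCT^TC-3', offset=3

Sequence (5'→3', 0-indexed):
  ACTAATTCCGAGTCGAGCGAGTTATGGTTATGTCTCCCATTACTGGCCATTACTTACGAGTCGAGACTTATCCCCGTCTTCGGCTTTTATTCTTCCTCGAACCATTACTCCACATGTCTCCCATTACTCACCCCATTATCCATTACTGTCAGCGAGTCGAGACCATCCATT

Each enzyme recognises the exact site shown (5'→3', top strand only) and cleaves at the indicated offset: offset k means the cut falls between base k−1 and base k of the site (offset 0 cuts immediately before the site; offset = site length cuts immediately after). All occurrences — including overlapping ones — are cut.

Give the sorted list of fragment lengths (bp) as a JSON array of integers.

[2,4,4,6,7,7,7,9,9,10,10,10,10,12,14,14,16,20]

Site scan:
  MvoIII CCATTACT/6: at [36, 46, 101, 120, 139, 166] ⇒ [1, 42, 52, 107, 126, 145]
  HnxIV ATGTCTC/3: at [29, 113] ⇒ [32, 116]
  CdoVI TTAT/3: at [21, 27, 67, 86, 135] ⇒ [24, 30, 70, 89, 138]
  RvuV CGAGTCGA/0: at [8, 56, 152] ⇒ [8, 56, 152]
  VbrV TCTTC/3: at [76, 90] ⇒ [79, 93]

All cut coordinates (distinct, sorted): [1, 8, 24, 30, 32, 42, 52, 56, 70, 79, 89, 93, 107, 116, 126, 138, 145, 152]

Fragments:
  1→8: 7 bp
  8→24: 16 bp
  24→30: 6 bp
  30→32: 2 bp
  32→42: 10 bp
  42→52: 10 bp
  52→56: 4 bp
  56→70: 14 bp
  70→79: 9 bp
  79→89: 10 bp
  89→93: 4 bp
  93→107: 14 bp
  107→116: 9 bp
  116→126: 10 bp
  126→138: 12 bp
  138→145: 7 bp
  145→152: 7 bp
  152→1 (wrap): 171-152+1 = 20 bp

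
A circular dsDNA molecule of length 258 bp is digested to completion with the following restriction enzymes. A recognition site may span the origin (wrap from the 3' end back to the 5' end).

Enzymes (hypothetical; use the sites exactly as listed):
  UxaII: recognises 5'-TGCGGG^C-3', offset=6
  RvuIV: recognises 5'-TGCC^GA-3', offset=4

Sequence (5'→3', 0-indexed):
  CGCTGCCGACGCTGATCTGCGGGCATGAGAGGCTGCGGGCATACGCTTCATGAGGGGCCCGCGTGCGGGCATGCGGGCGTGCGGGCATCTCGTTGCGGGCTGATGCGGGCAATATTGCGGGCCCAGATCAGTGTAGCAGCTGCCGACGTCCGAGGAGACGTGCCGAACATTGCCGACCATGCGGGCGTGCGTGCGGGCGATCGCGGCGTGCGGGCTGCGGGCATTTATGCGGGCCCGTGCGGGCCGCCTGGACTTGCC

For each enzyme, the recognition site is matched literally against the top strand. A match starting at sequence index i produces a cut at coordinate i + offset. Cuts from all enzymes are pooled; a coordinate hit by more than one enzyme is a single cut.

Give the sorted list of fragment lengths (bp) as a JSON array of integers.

[7,8,8,10,10,10,11,12,12,12,14,16,16,17,20,22,23,30]

Scan for sites:
  UxaII (TGCGGGC, off=6): starts [17, 33, 63, 71, 79, 93, 103, 115, 179, 191, 208, 215, 227, 237] → cuts [23, 39, 69, 77, 85, 99, 109, 121, 185, 197, 214, 221, 233, 243]
  RvuIV (TGCCGA, off=4): starts [3, 140, 160, 170] → cuts [7, 144, 164, 174]

Pooled cuts: [7, 23, 39, 69, 77, 85, 99, 109, 121, 144, 164, 174, 185, 197, 214, 221, 233, 243]

Fragment lengths:
  7→23: 16 bp
  23→39: 16 bp
  39→69: 30 bp
  69→77: 8 bp
  77→85: 8 bp
  85→99: 14 bp
  99→109: 10 bp
  109→121: 12 bp
  121→144: 23 bp
  144→164: 20 bp
  164→174: 10 bp
  174→185: 11 bp
  185→197: 12 bp
  197→214: 17 bp
  214→221: 7 bp
  221→233: 12 bp
  233→243: 10 bp
  243→7 (wrap): 258-243+7 = 22 bp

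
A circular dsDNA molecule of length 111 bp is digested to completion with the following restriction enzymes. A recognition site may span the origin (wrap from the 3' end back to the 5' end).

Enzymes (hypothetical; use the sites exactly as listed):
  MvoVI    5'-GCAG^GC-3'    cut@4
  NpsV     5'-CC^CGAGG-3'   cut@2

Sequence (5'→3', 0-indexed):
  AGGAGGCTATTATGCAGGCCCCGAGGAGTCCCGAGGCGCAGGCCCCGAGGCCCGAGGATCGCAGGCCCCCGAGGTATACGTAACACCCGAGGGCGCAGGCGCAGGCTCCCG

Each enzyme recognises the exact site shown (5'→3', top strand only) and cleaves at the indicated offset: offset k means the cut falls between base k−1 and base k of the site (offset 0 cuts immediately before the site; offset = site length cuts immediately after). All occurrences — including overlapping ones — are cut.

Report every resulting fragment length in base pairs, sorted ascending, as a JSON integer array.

[4,4,5,5,6,7,10,10,11,12,18,19]

Site scan:
  MvoVI GCAGGC/4: at [13, 37, 60, 94, 100] ⇒ [17, 41, 64, 98, 104]
  NpsV CCCGAGG/2: at [19, 29, 43, 50, 67, 85, 107] ⇒ [21, 31, 45, 52, 69, 87, 109]

Pooled cuts: [17, 21, 31, 41, 45, 52, 64, 69, 87, 98, 104, 109]

Fragments:
  17→21: 4 bp
  21→31: 10 bp
  31→41: 10 bp
  41→45: 4 bp
  45→52: 7 bp
  52→64: 12 bp
  64→69: 5 bp
  69→87: 18 bp
  87→98: 11 bp
  98→104: 6 bp
  104→109: 5 bp
  109→17 (wrap): 111-109+17 = 19 bp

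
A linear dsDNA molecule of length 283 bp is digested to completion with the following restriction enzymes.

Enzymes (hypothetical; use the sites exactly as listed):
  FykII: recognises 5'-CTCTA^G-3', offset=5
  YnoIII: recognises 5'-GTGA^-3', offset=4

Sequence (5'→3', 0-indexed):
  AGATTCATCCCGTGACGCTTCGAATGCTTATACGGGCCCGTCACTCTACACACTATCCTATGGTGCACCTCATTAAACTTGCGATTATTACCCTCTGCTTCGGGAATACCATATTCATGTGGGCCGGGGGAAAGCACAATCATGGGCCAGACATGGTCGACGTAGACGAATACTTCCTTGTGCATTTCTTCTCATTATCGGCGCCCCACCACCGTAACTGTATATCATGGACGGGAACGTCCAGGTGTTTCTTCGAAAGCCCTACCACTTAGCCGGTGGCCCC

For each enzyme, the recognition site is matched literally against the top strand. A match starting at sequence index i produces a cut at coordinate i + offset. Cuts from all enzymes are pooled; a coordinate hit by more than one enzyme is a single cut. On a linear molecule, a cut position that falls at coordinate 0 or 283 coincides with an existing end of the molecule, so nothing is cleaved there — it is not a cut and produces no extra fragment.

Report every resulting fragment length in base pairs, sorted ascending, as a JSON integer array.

[15,268]

Per-enzyme occurrences:
  FykII (CTCTAG, off=5): no sites
  YnoIII (GTGA, off=4): starts [11] → cuts [15]

All cut coordinates (distinct, sorted): [15]

Fragment lengths:
  [0,15): 15 bp
  [15,283): 268 bp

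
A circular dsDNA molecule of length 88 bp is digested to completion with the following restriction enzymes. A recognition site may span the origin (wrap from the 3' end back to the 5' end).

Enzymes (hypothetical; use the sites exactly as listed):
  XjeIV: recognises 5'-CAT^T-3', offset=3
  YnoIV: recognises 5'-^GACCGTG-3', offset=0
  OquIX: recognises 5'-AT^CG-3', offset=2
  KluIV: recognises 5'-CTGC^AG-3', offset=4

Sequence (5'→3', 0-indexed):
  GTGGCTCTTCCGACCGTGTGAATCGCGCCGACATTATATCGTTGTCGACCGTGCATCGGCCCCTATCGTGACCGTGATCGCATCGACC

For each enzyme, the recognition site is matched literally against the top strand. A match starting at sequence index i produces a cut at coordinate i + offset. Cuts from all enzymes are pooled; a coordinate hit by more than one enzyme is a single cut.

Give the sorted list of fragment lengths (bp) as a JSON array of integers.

[1,3,5,5,7,9,10,10,11,12,15]

Scan for sites:
  XjeIV CATT/3: at [31] ⇒ [34]
  YnoIV GACCGTG/0: at [11, 46, 69, 84] ⇒ [11, 46, 69, 84]
  OquIX ATCG/2: at [21, 37, 54, 64, 76, 81] ⇒ [23, 39, 56, 66, 78, 83]
  KluIV (CTGCAG, off=4): no sites

Pooled cuts: [11, 23, 34, 39, 46, 56, 66, 69, 78, 83, 84]

Fragment lengths:
  11→23: 12 bp
  23→34: 11 bp
  34→39: 5 bp
  39→46: 7 bp
  46→56: 10 bp
  56→66: 10 bp
  66→69: 3 bp
  69→78: 9 bp
  78→83: 5 bp
  83→84: 1 bp
  84→11 (wrap): 88-84+11 = 15 bp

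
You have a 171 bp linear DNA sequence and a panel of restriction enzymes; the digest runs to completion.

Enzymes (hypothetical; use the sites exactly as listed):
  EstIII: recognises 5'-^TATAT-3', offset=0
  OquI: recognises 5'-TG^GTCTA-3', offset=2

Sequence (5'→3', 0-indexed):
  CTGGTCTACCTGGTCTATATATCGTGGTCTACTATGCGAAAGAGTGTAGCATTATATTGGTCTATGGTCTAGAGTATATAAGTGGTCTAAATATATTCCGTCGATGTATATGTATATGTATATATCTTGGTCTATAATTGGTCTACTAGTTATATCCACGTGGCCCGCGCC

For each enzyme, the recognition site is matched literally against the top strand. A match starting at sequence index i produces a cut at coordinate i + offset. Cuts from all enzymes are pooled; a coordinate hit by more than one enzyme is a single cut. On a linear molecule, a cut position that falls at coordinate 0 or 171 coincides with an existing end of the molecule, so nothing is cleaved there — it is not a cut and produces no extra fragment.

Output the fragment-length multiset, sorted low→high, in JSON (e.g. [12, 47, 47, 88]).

Scan for sites:
  EstIII (TATAT, off=0): starts [15, 17, 52, 74, 91, 106, 112, 118, 120, 150] → cuts [15, 17, 52, 74, 91, 106, 112, 118, 120, 150]
  OquI (TGGTCTA, off=2): starts [1, 10, 24, 57, 64, 82, 127, 138] → cuts [3, 12, 26, 59, 66, 84, 129, 140]

All cut coordinates (distinct, sorted): [3, 12, 15, 17, 26, 52, 59, 66, 74, 84, 91, 106, 112, 118, 120, 129, 140, 150]

Fragments:
  [0,3): 3 bp
  [3,12): 9 bp
  [12,15): 3 bp
  [15,17): 2 bp
  [17,26): 9 bp
  [26,52): 26 bp
  [52,59): 7 bp
  [59,66): 7 bp
  [66,74): 8 bp
  [74,84): 10 bp
  [84,91): 7 bp
  [91,106): 15 bp
  [106,112): 6 bp
  [112,118): 6 bp
  [118,120): 2 bp
  [120,129): 9 bp
  [129,140): 11 bp
  [140,150): 10 bp
  [150,171): 21 bp

[2,2,3,3,6,6,7,7,7,8,9,9,9,10,10,11,15,21,26]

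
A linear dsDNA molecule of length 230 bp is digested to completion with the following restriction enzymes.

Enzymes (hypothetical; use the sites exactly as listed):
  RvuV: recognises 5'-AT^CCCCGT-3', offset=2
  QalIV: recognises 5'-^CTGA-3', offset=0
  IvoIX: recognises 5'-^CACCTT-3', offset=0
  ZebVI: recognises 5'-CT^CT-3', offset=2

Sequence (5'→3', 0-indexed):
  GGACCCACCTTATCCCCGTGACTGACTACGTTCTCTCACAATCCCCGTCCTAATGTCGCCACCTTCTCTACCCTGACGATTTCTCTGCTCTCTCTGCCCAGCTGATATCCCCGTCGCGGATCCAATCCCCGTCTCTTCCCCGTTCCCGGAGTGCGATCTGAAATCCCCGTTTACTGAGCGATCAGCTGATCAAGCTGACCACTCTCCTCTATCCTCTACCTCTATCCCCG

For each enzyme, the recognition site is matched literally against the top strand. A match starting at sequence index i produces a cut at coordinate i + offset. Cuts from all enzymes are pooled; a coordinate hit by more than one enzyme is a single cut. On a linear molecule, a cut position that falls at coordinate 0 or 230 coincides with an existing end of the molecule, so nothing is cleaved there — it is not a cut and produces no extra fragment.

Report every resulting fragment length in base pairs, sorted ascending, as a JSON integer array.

Scan for sites:
  RvuV (ATCCCCGT, off=2): starts [11, 40, 106, 124, 162] → cuts [13, 42, 108, 126, 164]
  QalIV (CTGA, off=0): starts [21, 72, 101, 157, 173, 185, 194] → cuts [21, 72, 101, 157, 173, 185, 194]
  IvoIX (CACCTT, off=0): starts [5, 59] → cuts [5, 59]
  ZebVI (CTCT, off=2): starts [32, 65, 82, 87, 89, 91, 132, 201, 206, 213, 219] → cuts [34, 67, 84, 89, 91, 93, 134, 203, 208, 215, 221]

Pooled cuts: [5, 13, 21, 34, 42, 59, 67, 72, 84, 89, 91, 93, 101, 108, 126, 134, 157, 164, 173, 185, 194, 203, 208, 215, 221]

Fragment lengths:
  [0,5): 5 bp
  [5,13): 8 bp
  [13,21): 8 bp
  [21,34): 13 bp
  [34,42): 8 bp
  [42,59): 17 bp
  [59,67): 8 bp
  [67,72): 5 bp
  [72,84): 12 bp
  [84,89): 5 bp
  [89,91): 2 bp
  [91,93): 2 bp
  [93,101): 8 bp
  [101,108): 7 bp
  [108,126): 18 bp
  [126,134): 8 bp
  [134,157): 23 bp
  [157,164): 7 bp
  [164,173): 9 bp
  [173,185): 12 bp
  [185,194): 9 bp
  [194,203): 9 bp
  [203,208): 5 bp
  [208,215): 7 bp
  [215,221): 6 bp
  [221,230): 9 bp

[2,2,5,5,5,5,6,7,7,7,8,8,8,8,8,8,9,9,9,9,12,12,13,17,18,23]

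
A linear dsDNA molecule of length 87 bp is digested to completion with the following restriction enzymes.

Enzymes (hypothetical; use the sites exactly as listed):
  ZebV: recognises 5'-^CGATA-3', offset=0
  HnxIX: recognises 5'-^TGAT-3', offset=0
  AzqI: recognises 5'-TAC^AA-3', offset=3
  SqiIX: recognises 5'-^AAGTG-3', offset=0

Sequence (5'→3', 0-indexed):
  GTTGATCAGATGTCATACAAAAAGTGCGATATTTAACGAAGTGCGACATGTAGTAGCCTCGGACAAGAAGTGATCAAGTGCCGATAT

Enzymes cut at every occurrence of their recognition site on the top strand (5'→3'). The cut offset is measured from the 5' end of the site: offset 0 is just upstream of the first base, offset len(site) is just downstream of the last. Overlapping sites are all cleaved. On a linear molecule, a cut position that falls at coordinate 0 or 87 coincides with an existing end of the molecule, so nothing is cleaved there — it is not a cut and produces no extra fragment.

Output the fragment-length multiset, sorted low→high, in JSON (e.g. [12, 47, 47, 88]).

[2,3,3,5,5,6,6,12,16,29]

Scan for sites:
  ZebV (CGATA, off=0): starts [26, 81] → cuts [26, 81]
  HnxIX (TGAT, off=0): starts [2, 70] → cuts [2, 70]
  AzqI (TACAA, off=3): starts [15] → cuts [18]
  SqiIX (AAGTG, off=0): starts [21, 38, 67, 75] → cuts [21, 38, 67, 75]

All cut coordinates (distinct, sorted): [2, 18, 21, 26, 38, 67, 70, 75, 81]

Fragments:
  [0,2): 2 bp
  [2,18): 16 bp
  [18,21): 3 bp
  [21,26): 5 bp
  [26,38): 12 bp
  [38,67): 29 bp
  [67,70): 3 bp
  [70,75): 5 bp
  [75,81): 6 bp
  [81,87): 6 bp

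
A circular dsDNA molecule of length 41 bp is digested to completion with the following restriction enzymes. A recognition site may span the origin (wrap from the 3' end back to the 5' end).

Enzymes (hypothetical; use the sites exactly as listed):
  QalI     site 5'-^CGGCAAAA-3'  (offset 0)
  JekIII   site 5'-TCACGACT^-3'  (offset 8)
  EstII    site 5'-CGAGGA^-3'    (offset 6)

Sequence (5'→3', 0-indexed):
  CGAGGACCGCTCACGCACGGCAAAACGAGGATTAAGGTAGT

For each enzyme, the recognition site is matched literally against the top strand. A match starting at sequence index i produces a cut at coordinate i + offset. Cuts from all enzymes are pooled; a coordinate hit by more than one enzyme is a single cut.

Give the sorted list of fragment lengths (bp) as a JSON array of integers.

Site scan:
  QalI CGGCAAAA/0: at [17] ⇒ [17]
  JekIII (TCACGACT, off=8): no sites
  EstII CGAGGA/6: at [0, 25] ⇒ [6, 31]

All cut coordinates (distinct, sorted): [6, 17, 31]

Fragments:
  6→17: 11 bp
  17→31: 14 bp
  31→6 (wrap): 41-31+6 = 16 bp

[11,14,16]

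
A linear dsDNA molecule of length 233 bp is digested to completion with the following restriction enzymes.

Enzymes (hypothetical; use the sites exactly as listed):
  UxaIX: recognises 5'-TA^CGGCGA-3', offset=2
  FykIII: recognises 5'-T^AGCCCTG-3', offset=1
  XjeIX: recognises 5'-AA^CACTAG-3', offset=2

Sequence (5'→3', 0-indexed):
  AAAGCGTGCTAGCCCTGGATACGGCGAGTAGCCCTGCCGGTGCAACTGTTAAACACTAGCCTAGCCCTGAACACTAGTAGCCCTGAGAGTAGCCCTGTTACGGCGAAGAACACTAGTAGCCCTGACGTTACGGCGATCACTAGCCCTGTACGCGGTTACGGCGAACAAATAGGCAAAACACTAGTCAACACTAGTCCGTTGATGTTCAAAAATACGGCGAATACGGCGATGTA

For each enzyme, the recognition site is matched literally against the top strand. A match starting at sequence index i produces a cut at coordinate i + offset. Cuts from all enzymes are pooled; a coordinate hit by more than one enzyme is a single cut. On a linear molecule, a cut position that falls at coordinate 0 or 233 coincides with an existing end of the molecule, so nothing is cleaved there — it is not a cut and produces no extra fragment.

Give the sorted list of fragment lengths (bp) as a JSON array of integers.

Scan for sites:
  UxaIX (TACGGCGA, off=2): starts [19, 98, 128, 156, 212, 221] → cuts [21, 100, 130, 158, 214, 223]
  FykIII (TAGCCCTG, off=1): starts [9, 28, 61, 77, 89, 116, 140] → cuts [10, 29, 62, 78, 90, 117, 141]
  XjeIX (AACACTAG, off=2): starts [51, 69, 108, 176, 186] → cuts [53, 71, 110, 178, 188]

Pooled cuts: [10, 21, 29, 53, 62, 71, 78, 90, 100, 110, 117, 130, 141, 158, 178, 188, 214, 223]

Fragment lengths:
  [0,10): 10 bp
  [10,21): 11 bp
  [21,29): 8 bp
  [29,53): 24 bp
  [53,62): 9 bp
  [62,71): 9 bp
  [71,78): 7 bp
  [78,90): 12 bp
  [90,100): 10 bp
  [100,110): 10 bp
  [110,117): 7 bp
  [117,130): 13 bp
  [130,141): 11 bp
  [141,158): 17 bp
  [158,178): 20 bp
  [178,188): 10 bp
  [188,214): 26 bp
  [214,223): 9 bp
  [223,233): 10 bp

[7,7,8,9,9,9,10,10,10,10,10,11,11,12,13,17,20,24,26]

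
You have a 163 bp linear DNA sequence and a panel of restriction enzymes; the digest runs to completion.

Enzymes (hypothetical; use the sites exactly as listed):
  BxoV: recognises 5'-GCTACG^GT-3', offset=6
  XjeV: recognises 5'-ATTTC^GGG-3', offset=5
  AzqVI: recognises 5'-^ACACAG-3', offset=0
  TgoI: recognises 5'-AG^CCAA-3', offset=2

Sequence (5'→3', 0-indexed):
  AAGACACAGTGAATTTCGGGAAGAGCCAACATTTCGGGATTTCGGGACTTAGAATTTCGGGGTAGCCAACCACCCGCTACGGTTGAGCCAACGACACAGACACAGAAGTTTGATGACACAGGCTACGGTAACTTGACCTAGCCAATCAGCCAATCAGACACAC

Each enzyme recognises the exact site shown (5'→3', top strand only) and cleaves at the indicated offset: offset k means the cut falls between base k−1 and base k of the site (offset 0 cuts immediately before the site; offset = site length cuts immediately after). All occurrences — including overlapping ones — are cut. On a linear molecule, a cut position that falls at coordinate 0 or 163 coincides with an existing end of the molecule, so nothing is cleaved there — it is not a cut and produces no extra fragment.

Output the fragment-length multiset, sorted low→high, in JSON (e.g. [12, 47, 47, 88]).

[3,6,6,6,7,8,8,8,10,12,14,14,14,15,16,16]

Site scan:
  BxoV (GCTACGGT, off=6): starts [75, 121] → cuts [81, 127]
  XjeV (ATTTCGGG, off=5): starts [12, 30, 38, 53] → cuts [17, 35, 43, 58]
  AzqVI (ACACAG, off=0): starts [3, 93, 99, 115] → cuts [3, 93, 99, 115]
  TgoI (AGCCAA, off=2): starts [23, 63, 85, 139, 147] → cuts [25, 65, 87, 141, 149]

All cut coordinates (distinct, sorted): [3, 17, 25, 35, 43, 58, 65, 81, 87, 93, 99, 115, 127, 141, 149]

Fragments:
  [0,3): 3 bp
  [3,17): 14 bp
  [17,25): 8 bp
  [25,35): 10 bp
  [35,43): 8 bp
  [43,58): 15 bp
  [58,65): 7 bp
  [65,81): 16 bp
  [81,87): 6 bp
  [87,93): 6 bp
  [93,99): 6 bp
  [99,115): 16 bp
  [115,127): 12 bp
  [127,141): 14 bp
  [141,149): 8 bp
  [149,163): 14 bp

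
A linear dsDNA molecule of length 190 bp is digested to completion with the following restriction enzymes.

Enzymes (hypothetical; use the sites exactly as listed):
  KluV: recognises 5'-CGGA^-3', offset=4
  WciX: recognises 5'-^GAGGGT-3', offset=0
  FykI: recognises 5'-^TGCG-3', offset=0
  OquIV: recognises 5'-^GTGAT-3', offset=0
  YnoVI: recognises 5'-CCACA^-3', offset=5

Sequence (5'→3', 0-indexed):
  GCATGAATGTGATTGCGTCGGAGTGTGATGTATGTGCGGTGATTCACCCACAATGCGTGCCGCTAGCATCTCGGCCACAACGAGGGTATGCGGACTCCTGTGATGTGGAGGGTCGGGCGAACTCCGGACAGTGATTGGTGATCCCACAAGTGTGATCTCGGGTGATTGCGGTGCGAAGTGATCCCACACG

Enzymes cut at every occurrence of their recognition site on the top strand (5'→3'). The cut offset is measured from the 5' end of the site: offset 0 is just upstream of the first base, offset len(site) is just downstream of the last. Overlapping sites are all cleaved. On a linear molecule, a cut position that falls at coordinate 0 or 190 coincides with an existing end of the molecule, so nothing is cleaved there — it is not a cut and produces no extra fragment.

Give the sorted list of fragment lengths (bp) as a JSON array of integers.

[1,2,2,2,2,3,4,5,5,5,5,6,6,7,7,8,8,9,10,10,11,11,14,21,26]

Site scan:
  KluV CGGA/4: at [18, 90, 124] ⇒ [22, 94, 128]
  WciX GAGGGT/0: at [81, 107] ⇒ [81, 107]
  FykI TGCG/0: at [13, 34, 53, 88, 166, 171] ⇒ [13, 34, 53, 88, 166, 171]
  OquIV GTGAT/0: at [8, 24, 38, 99, 130, 137, 151, 161, 177] ⇒ [8, 24, 38, 99, 130, 137, 151, 161, 177]
  YnoVI CCACA/5: at [47, 74, 143, 183] ⇒ [52, 79, 148, 188]

All cut coordinates (distinct, sorted): [8, 13, 22, 24, 34, 38, 52, 53, 79, 81, 88, 94, 99, 107, 128, 130, 137, 148, 151, 161, 166, 171, 177, 188]

Fragment lengths:
  [0,8): 8 bp
  [8,13): 5 bp
  [13,22): 9 bp
  [22,24): 2 bp
  [24,34): 10 bp
  [34,38): 4 bp
  [38,52): 14 bp
  [52,53): 1 bp
  [53,79): 26 bp
  [79,81): 2 bp
  [81,88): 7 bp
  [88,94): 6 bp
  [94,99): 5 bp
  [99,107): 8 bp
  [107,128): 21 bp
  [128,130): 2 bp
  [130,137): 7 bp
  [137,148): 11 bp
  [148,151): 3 bp
  [151,161): 10 bp
  [161,166): 5 bp
  [166,171): 5 bp
  [171,177): 6 bp
  [177,188): 11 bp
  [188,190): 2 bp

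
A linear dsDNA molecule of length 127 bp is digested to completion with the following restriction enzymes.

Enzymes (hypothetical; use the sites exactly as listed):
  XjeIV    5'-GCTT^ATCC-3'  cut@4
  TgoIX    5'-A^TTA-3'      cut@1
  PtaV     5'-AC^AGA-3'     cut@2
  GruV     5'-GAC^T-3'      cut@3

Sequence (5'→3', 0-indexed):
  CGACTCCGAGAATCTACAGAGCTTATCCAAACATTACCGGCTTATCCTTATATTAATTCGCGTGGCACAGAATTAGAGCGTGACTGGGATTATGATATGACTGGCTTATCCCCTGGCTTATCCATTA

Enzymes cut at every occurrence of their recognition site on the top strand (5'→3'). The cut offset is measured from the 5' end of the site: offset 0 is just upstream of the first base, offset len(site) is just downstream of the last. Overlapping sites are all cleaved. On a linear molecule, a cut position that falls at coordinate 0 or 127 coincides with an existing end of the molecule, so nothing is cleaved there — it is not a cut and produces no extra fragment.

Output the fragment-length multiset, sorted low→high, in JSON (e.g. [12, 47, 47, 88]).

Scan for sites:
  XjeIV (GCTTATCC, off=4): starts [20, 39, 103, 115] → cuts [24, 43, 107, 119]
  TgoIX (ATTA, off=1): starts [32, 51, 71, 88, 123] → cuts [33, 52, 72, 89, 124]
  PtaV (ACAGA, off=2): starts [15, 66] → cuts [17, 68]
  GruV (GACT, off=3): starts [1, 81, 98] → cuts [4, 84, 101]

All cut coordinates (distinct, sorted): [4, 17, 24, 33, 43, 52, 68, 72, 84, 89, 101, 107, 119, 124]

Fragments:
  [0,4): 4 bp
  [4,17): 13 bp
  [17,24): 7 bp
  [24,33): 9 bp
  [33,43): 10 bp
  [43,52): 9 bp
  [52,68): 16 bp
  [68,72): 4 bp
  [72,84): 12 bp
  [84,89): 5 bp
  [89,101): 12 bp
  [101,107): 6 bp
  [107,119): 12 bp
  [119,124): 5 bp
  [124,127): 3 bp

[3,4,4,5,5,6,7,9,9,10,12,12,12,13,16]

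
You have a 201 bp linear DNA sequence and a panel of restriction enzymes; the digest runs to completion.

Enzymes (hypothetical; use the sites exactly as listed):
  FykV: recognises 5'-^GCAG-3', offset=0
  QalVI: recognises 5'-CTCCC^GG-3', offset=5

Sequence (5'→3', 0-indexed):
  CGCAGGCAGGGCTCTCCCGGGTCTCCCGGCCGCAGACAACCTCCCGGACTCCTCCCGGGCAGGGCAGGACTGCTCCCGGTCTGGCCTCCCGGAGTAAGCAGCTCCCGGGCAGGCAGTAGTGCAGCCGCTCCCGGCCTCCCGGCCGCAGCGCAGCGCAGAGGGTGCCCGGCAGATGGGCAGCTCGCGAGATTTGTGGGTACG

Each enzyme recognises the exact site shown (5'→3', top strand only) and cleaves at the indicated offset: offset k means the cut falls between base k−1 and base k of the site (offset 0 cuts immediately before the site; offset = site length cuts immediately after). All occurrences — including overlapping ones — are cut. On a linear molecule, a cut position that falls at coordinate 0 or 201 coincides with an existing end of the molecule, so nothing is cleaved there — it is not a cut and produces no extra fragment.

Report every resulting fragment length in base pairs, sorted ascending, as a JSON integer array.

[1,2,2,4,4,4,4,5,5,5,7,8,8,8,9,9,11,12,13,13,14,14,14,25]

Per-enzyme occurrences:
  FykV GCAG/0: at [1, 5, 31, 58, 63, 97, 108, 112, 120, 144, 149, 154, 168, 176] ⇒ [1, 5, 31, 58, 63, 97, 108, 112, 120, 144, 149, 154, 168, 176]
  QalVI CTCCCGG/5: at [13, 22, 40, 51, 72, 85, 101, 127, 135] ⇒ [18, 27, 45, 56, 77, 90, 106, 132, 140]

Pooled cuts: [1, 5, 18, 27, 31, 45, 56, 58, 63, 77, 90, 97, 106, 108, 112, 120, 132, 140, 144, 149, 154, 168, 176]

Fragment lengths:
  [0,1): 1 bp
  [1,5): 4 bp
  [5,18): 13 bp
  [18,27): 9 bp
  [27,31): 4 bp
  [31,45): 14 bp
  [45,56): 11 bp
  [56,58): 2 bp
  [58,63): 5 bp
  [63,77): 14 bp
  [77,90): 13 bp
  [90,97): 7 bp
  [97,106): 9 bp
  [106,108): 2 bp
  [108,112): 4 bp
  [112,120): 8 bp
  [120,132): 12 bp
  [132,140): 8 bp
  [140,144): 4 bp
  [144,149): 5 bp
  [149,154): 5 bp
  [154,168): 14 bp
  [168,176): 8 bp
  [176,201): 25 bp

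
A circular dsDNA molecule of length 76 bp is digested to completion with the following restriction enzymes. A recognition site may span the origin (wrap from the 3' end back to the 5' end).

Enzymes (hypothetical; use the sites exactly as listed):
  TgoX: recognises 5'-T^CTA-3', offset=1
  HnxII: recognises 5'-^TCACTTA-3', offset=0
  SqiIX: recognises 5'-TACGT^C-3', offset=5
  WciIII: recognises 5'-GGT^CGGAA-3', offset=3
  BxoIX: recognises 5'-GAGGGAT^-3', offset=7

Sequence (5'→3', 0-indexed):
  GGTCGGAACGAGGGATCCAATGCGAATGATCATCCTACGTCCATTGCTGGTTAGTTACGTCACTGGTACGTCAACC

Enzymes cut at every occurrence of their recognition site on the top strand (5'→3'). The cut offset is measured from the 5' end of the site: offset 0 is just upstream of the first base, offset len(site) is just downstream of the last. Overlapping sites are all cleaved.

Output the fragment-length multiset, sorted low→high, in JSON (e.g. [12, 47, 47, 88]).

[8,11,13,20,24]

Site scan:
  TgoX (TCTA, off=1): no sites
  HnxII (TCACTTA, off=0): no sites
  SqiIX TACGTC/5: at [35, 55, 66] ⇒ [40, 60, 71]
  WciIII GGTCGGAA/3: at [0] ⇒ [3]
  BxoIX GAGGGAT/7: at [9] ⇒ [16]

Pooled cuts: [3, 16, 40, 60, 71]

Fragment lengths:
  3→16: 13 bp
  16→40: 24 bp
  40→60: 20 bp
  60→71: 11 bp
  71→3 (wrap): 76-71+3 = 8 bp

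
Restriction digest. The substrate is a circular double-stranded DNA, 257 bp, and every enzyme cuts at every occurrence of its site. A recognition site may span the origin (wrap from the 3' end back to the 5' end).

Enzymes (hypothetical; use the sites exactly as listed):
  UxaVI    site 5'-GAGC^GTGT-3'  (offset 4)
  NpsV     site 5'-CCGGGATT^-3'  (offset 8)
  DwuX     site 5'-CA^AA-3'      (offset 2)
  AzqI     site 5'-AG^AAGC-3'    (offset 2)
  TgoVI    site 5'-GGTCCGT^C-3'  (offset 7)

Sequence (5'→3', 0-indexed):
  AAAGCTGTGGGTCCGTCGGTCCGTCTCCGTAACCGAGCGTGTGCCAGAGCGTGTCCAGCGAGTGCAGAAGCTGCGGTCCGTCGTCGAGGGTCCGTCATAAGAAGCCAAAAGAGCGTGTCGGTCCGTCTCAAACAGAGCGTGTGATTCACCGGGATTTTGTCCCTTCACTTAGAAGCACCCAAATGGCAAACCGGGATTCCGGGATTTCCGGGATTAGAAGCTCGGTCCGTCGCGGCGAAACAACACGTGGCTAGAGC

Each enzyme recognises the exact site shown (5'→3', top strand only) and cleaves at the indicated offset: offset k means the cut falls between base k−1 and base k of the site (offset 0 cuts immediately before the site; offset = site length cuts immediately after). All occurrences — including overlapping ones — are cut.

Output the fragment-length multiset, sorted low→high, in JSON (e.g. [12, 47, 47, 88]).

Site scan:
  UxaVI (GAGCGTGT, off=4): starts [34, 46, 110, 134] → cuts [38, 50, 114, 138]
  NpsV (CCGGGATT, off=8): starts [148, 190, 198, 207] → cuts [156, 198, 206, 215]
  DwuX (CAAA, off=2): starts [105, 128, 179, 186, 256] → cuts [1, 107, 130, 181, 188]
  AzqI (AGAAGC, off=2): starts [65, 99, 170, 215] → cuts [67, 101, 172, 217]
  TgoVI (GGTCCGTC, off=7): starts [9, 17, 74, 88, 119, 223] → cuts [16, 24, 81, 95, 126, 230]

Pooled cuts: [1, 16, 24, 38, 50, 67, 81, 95, 101, 107, 114, 126, 130, 138, 156, 172, 181, 188, 198, 206, 215, 217, 230]

Fragment lengths:
  1→16: 15 bp
  16→24: 8 bp
  24→38: 14 bp
  38→50: 12 bp
  50→67: 17 bp
  67→81: 14 bp
  81→95: 14 bp
  95→101: 6 bp
  101→107: 6 bp
  107→114: 7 bp
  114→126: 12 bp
  126→130: 4 bp
  130→138: 8 bp
  138→156: 18 bp
  156→172: 16 bp
  172→181: 9 bp
  181→188: 7 bp
  188→198: 10 bp
  198→206: 8 bp
  206→215: 9 bp
  215→217: 2 bp
  217→230: 13 bp
  230→1 (wrap): 257-230+1 = 28 bp

[2,4,6,6,7,7,8,8,8,9,9,10,12,12,13,14,14,14,15,16,17,18,28]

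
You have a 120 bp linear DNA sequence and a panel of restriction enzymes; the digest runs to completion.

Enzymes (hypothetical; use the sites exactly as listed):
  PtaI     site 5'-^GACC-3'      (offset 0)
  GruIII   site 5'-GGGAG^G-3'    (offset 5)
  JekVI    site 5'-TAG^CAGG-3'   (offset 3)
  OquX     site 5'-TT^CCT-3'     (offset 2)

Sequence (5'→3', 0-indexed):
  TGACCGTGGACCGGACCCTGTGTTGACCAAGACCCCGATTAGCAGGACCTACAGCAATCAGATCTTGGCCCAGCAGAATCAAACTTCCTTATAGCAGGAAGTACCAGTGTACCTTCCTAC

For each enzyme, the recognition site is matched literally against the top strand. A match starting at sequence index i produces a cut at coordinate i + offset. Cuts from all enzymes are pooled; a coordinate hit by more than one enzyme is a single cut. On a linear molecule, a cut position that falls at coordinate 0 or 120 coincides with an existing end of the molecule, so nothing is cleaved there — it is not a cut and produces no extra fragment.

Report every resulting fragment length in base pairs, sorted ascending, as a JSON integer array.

Per-enzyme occurrences:
  PtaI (GACC, off=0): starts [1, 8, 13, 24, 30, 45] → cuts [1, 8, 13, 24, 30, 45]
  GruIII (GGGAGG, off=5): no sites
  JekVI (TAGCAGG, off=3): starts [39, 91] → cuts [42, 94]
  OquX (TTCCT, off=2): starts [84, 113] → cuts [86, 115]

All cut coordinates (distinct, sorted): [1, 8, 13, 24, 30, 42, 45, 86, 94, 115]

Fragment lengths:
  [0,1): 1 bp
  [1,8): 7 bp
  [8,13): 5 bp
  [13,24): 11 bp
  [24,30): 6 bp
  [30,42): 12 bp
  [42,45): 3 bp
  [45,86): 41 bp
  [86,94): 8 bp
  [94,115): 21 bp
  [115,120): 5 bp

[1,3,5,5,6,7,8,11,12,21,41]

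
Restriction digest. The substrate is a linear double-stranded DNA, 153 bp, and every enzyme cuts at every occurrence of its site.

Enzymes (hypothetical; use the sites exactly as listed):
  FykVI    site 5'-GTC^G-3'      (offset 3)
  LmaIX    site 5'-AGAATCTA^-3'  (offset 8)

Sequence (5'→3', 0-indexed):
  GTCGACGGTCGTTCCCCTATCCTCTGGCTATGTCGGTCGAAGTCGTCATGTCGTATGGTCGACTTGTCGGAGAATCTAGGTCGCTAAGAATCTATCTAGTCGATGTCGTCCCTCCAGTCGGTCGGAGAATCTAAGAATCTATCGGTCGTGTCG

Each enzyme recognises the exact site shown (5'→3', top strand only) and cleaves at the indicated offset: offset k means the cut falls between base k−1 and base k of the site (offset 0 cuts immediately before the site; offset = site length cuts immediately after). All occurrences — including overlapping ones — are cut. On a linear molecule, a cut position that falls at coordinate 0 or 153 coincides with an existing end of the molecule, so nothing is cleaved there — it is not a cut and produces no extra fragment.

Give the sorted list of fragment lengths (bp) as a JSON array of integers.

Scan for sites:
  FykVI GTCG/3: at [0, 7, 31, 35, 41, 49, 57, 65, 79, 98, 104, 116, 120, 144, 149] ⇒ [3, 10, 34, 38, 44, 52, 60, 68, 82, 101, 107, 119, 123, 147, 152]
  LmaIX AGAATCTA/8: at [70, 86, 125, 133] ⇒ [78, 94, 133, 141]

All cut coordinates (distinct, sorted): [3, 10, 34, 38, 44, 52, 60, 68, 78, 82, 94, 101, 107, 119, 123, 133, 141, 147, 152]

Fragments:
  [0,3): 3 bp
  [3,10): 7 bp
  [10,34): 24 bp
  [34,38): 4 bp
  [38,44): 6 bp
  [44,52): 8 bp
  [52,60): 8 bp
  [60,68): 8 bp
  [68,78): 10 bp
  [78,82): 4 bp
  [82,94): 12 bp
  [94,101): 7 bp
  [101,107): 6 bp
  [107,119): 12 bp
  [119,123): 4 bp
  [123,133): 10 bp
  [133,141): 8 bp
  [141,147): 6 bp
  [147,152): 5 bp
  [152,153): 1 bp

[1,3,4,4,4,5,6,6,6,7,7,8,8,8,8,10,10,12,12,24]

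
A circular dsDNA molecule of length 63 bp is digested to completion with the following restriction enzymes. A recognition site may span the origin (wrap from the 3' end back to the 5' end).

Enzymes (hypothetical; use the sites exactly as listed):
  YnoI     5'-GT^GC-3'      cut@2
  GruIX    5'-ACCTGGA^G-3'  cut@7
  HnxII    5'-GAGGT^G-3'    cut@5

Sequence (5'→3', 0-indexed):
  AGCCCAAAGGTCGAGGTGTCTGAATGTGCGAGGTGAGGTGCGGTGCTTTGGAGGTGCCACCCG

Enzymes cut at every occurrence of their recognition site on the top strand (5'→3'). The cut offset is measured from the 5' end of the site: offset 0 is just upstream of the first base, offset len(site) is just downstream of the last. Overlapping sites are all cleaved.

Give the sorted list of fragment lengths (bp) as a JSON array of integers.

[5,5,7,10,11,25]

Per-enzyme occurrences:
  YnoI GTGC/2: at [25, 37, 42, 53] ⇒ [27, 39, 44, 55]
  GruIX (ACCTGGAG, off=7): no sites
  HnxII GAGGTG/5: at [12, 29, 34, 50] ⇒ [17, 34, 39, 55]

All cut coordinates (distinct, sorted): [17, 27, 34, 39, 44, 55]

Fragment lengths:
  17→27: 10 bp
  27→34: 7 bp
  34→39: 5 bp
  39→44: 5 bp
  44→55: 11 bp
  55→17 (wrap): 63-55+17 = 25 bp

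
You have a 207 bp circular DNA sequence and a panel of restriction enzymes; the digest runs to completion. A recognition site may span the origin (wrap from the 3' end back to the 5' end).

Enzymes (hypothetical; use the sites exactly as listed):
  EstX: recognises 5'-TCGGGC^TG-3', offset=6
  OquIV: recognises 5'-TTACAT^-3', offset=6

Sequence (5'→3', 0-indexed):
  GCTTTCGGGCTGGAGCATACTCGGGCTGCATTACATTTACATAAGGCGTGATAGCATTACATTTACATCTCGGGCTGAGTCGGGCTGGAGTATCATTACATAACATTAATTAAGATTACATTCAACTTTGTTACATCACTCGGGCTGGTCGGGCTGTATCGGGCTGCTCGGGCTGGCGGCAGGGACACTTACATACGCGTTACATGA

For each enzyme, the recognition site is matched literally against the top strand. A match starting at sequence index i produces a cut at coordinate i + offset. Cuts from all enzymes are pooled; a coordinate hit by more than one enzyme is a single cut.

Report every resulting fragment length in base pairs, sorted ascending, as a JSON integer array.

[6,6,7,9,9,9,10,10,10,11,12,15,16,16,20,20,21]

Scan for sites:
  EstX TCGGGCTG/6: at [4, 20, 69, 79, 139, 148, 158, 167] ⇒ [10, 26, 75, 85, 145, 154, 164, 173]
  OquIV TTACAT/6: at [30, 36, 56, 62, 95, 115, 130, 188, 199] ⇒ [36, 42, 62, 68, 101, 121, 136, 194, 205]

All cut coordinates (distinct, sorted): [10, 26, 36, 42, 62, 68, 75, 85, 101, 121, 136, 145, 154, 164, 173, 194, 205]

Fragments:
  10→26: 16 bp
  26→36: 10 bp
  36→42: 6 bp
  42→62: 20 bp
  62→68: 6 bp
  68→75: 7 bp
  75→85: 10 bp
  85→101: 16 bp
  101→121: 20 bp
  121→136: 15 bp
  136→145: 9 bp
  145→154: 9 bp
  154→164: 10 bp
  164→173: 9 bp
  173→194: 21 bp
  194→205: 11 bp
  205→10 (wrap): 207-205+10 = 12 bp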